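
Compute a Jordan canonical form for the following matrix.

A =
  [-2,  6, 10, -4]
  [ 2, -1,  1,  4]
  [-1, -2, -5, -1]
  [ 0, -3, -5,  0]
J_3(-2) ⊕ J_1(-2)

The characteristic polynomial is
  det(x·I − A) = x^4 + 8*x^3 + 24*x^2 + 32*x + 16 = (x + 2)^4

Eigenvalues and multiplicities (the geometric multiplicity of λ is n − rank(A − λI), which equals the number of Jordan blocks for λ):
  λ = -2: algebraic multiplicity = 4, geometric multiplicity = 2

Determining the block sizes for each eigenvalue:
  λ = -2: with am = 4 and gm = 2, the partition is not yet determined (e.g. several partitions of 4 into 2 parts exist). Let N = A − (-2)·I. Computing rank(N^1) = 2, rank(N^2) = 1, rank(N^3) = 0; the number of blocks of size ≥ j is rank(N^{j−1}) − rank(N^j), giving [2, 1, 1]. So we have 1 block(s) of size 3, 1 block(s) of size 1 → block sizes [3, 1]

Assembling the blocks gives a Jordan form
J =
  [-2,  1,  0,  0]
  [ 0, -2,  1,  0]
  [ 0,  0, -2,  0]
  [ 0,  0,  0, -2]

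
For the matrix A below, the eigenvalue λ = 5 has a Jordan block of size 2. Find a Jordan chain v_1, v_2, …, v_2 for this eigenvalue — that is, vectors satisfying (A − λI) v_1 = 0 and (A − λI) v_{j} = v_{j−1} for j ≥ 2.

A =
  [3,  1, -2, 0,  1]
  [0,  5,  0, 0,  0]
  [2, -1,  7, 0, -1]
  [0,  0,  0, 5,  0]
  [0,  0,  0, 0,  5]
A Jordan chain for λ = 5 of length 2:
v_1 = (-2, 0, 2, 0, 0)ᵀ
v_2 = (1, 0, 0, 0, 0)ᵀ

Let N = A − (5)·I. We want v_2 with N^2 v_2 = 0 but N^1 v_2 ≠ 0; then v_{j-1} := N · v_j for j = 2, …, 2.

Pick v_2 = (1, 0, 0, 0, 0)ᵀ.
Then v_1 = N · v_2 = (-2, 0, 2, 0, 0)ᵀ.

Sanity check: (A − (5)·I) v_1 = (0, 0, 0, 0, 0)ᵀ = 0. ✓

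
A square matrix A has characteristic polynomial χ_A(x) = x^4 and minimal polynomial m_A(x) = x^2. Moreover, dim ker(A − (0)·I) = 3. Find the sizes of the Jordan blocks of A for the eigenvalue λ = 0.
Block sizes for λ = 0: [2, 1, 1]

Step 1 — from the characteristic polynomial, algebraic multiplicity of λ = 0 is 4. From dim ker(A − (0)·I) = 3, there are exactly 3 Jordan blocks for λ = 0.
Step 2 — from the minimal polynomial, the factor (x − 0)^2 tells us the largest block for λ = 0 has size 2.
Step 3 — with total size 4, 3 blocks, and largest block 2, the block sizes (in nonincreasing order) are [2, 1, 1].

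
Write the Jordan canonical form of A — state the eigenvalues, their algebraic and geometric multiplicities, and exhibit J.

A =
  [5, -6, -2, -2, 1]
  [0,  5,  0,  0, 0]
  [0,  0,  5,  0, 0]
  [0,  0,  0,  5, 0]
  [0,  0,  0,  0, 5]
J_2(5) ⊕ J_1(5) ⊕ J_1(5) ⊕ J_1(5)

The characteristic polynomial is
  det(x·I − A) = x^5 - 25*x^4 + 250*x^3 - 1250*x^2 + 3125*x - 3125 = (x - 5)^5

Eigenvalues and multiplicities (the geometric multiplicity of λ is n − rank(A − λI), which equals the number of Jordan blocks for λ):
  λ = 5: algebraic multiplicity = 5, geometric multiplicity = 4

Determining the block sizes for each eigenvalue:
  λ = 5: 4 blocks summing to 5 forces exactly one block of size 2 and the rest size 1 → block sizes [2, 1, 1, 1]

Assembling the blocks gives a Jordan form
J =
  [5, 1, 0, 0, 0]
  [0, 5, 0, 0, 0]
  [0, 0, 5, 0, 0]
  [0, 0, 0, 5, 0]
  [0, 0, 0, 0, 5]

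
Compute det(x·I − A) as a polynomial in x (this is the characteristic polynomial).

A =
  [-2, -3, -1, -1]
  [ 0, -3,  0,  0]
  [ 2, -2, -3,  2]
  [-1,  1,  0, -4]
x^4 + 12*x^3 + 54*x^2 + 108*x + 81

Expanding det(x·I − A) (e.g. by cofactor expansion or by noting that A is similar to its Jordan form J, which has the same characteristic polynomial as A) gives
  χ_A(x) = x^4 + 12*x^3 + 54*x^2 + 108*x + 81
which factors as (x + 3)^4. The eigenvalues (with algebraic multiplicities) are λ = -3 with multiplicity 4.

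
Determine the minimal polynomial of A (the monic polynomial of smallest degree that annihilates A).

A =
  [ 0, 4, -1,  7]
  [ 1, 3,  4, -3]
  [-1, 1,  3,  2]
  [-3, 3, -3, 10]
x^2 - 8*x + 16

The characteristic polynomial is χ_A(x) = (x - 4)^4, so the eigenvalues are known. The minimal polynomial is
  m_A(x) = Π_λ (x − λ)^{k_λ}
where k_λ is the size of the *largest* Jordan block for λ (equivalently, the smallest k with (A − λI)^k v = 0 for every generalised eigenvector v of λ).

  λ = 4: largest Jordan block has size 2, contributing (x − 4)^2

So m_A(x) = (x - 4)^2 = x^2 - 8*x + 16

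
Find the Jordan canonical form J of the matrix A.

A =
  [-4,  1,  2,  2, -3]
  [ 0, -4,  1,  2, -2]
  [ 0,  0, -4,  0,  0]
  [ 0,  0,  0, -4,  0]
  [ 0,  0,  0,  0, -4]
J_3(-4) ⊕ J_1(-4) ⊕ J_1(-4)

The characteristic polynomial is
  det(x·I − A) = x^5 + 20*x^4 + 160*x^3 + 640*x^2 + 1280*x + 1024 = (x + 4)^5

Eigenvalues and multiplicities (the geometric multiplicity of λ is n − rank(A − λI), which equals the number of Jordan blocks for λ):
  λ = -4: algebraic multiplicity = 5, geometric multiplicity = 3

Determining the block sizes for each eigenvalue:
  λ = -4: with am = 5 and gm = 3, the partition is not yet determined (e.g. several partitions of 5 into 3 parts exist). Let N = A − (-4)·I. Computing rank(N^1) = 2, rank(N^2) = 1, rank(N^3) = 0; the number of blocks of size ≥ j is rank(N^{j−1}) − rank(N^j), giving [3, 1, 1]. So we have 1 block(s) of size 3, 2 block(s) of size 1 → block sizes [3, 1, 1]

Assembling the blocks gives a Jordan form
J =
  [-4,  1,  0,  0,  0]
  [ 0, -4,  1,  0,  0]
  [ 0,  0, -4,  0,  0]
  [ 0,  0,  0, -4,  0]
  [ 0,  0,  0,  0, -4]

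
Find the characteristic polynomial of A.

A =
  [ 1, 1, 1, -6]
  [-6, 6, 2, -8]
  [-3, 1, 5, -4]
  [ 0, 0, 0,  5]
x^4 - 17*x^3 + 108*x^2 - 304*x + 320

Expanding det(x·I − A) (e.g. by cofactor expansion or by noting that A is similar to its Jordan form J, which has the same characteristic polynomial as A) gives
  χ_A(x) = x^4 - 17*x^3 + 108*x^2 - 304*x + 320
which factors as (x - 5)*(x - 4)^3. The eigenvalues (with algebraic multiplicities) are λ = 4 with multiplicity 3, λ = 5 with multiplicity 1.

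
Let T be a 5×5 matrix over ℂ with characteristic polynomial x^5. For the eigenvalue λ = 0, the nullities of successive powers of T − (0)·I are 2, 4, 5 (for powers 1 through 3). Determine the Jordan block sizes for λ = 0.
Block sizes for λ = 0: [3, 2]

From the dimensions of kernels of powers, the number of Jordan blocks of size at least j is d_j − d_{j−1} where d_j = dim ker(N^j) (with d_0 = 0). Computing the differences gives [2, 2, 1].
The number of blocks of size exactly k is (#blocks of size ≥ k) − (#blocks of size ≥ k + 1), so the partition is: 1 block(s) of size 2, 1 block(s) of size 3.
In nonincreasing order the block sizes are [3, 2].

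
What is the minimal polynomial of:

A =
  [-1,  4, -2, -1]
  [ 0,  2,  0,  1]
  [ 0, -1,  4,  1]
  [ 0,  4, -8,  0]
x^4 - 5*x^3 + 6*x^2 + 4*x - 8

The characteristic polynomial is χ_A(x) = (x - 2)^3*(x + 1), so the eigenvalues are known. The minimal polynomial is
  m_A(x) = Π_λ (x − λ)^{k_λ}
where k_λ is the size of the *largest* Jordan block for λ (equivalently, the smallest k with (A − λI)^k v = 0 for every generalised eigenvector v of λ).

  λ = -1: largest Jordan block has size 1, contributing (x + 1)
  λ = 2: largest Jordan block has size 3, contributing (x − 2)^3

So m_A(x) = (x - 2)^3*(x + 1) = x^4 - 5*x^3 + 6*x^2 + 4*x - 8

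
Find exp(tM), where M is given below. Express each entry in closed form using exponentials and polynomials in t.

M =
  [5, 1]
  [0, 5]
e^{tM} =
  [exp(5*t), t*exp(5*t)]
  [0, exp(5*t)]

Strategy: write M = P · J · P⁻¹ where J is a Jordan canonical form, so e^{tM} = P · e^{tJ} · P⁻¹, and e^{tJ} can be computed block-by-block.

M has Jordan form
J =
  [5, 1]
  [0, 5]
(up to reordering of blocks).

Per-block formulas:
  For a 2×2 Jordan block J_2(5): exp(t · J_2(5)) = e^(5t)·(I + t·N), where N is the 2×2 nilpotent shift.

After assembling e^{tJ} and conjugating by P, we get:

e^{tM} =
  [exp(5*t), t*exp(5*t)]
  [0, exp(5*t)]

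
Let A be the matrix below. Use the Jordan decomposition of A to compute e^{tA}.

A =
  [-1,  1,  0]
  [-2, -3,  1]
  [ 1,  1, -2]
e^{tA} =
  [-t^2*exp(-2*t)/2 + t*exp(-2*t) + exp(-2*t), t*exp(-2*t), t^2*exp(-2*t)/2]
  [t^2*exp(-2*t)/2 - 2*t*exp(-2*t), -t*exp(-2*t) + exp(-2*t), -t^2*exp(-2*t)/2 + t*exp(-2*t)]
  [-t^2*exp(-2*t)/2 + t*exp(-2*t), t*exp(-2*t), t^2*exp(-2*t)/2 + exp(-2*t)]

Strategy: write A = P · J · P⁻¹ where J is a Jordan canonical form, so e^{tA} = P · e^{tJ} · P⁻¹, and e^{tJ} can be computed block-by-block.

A has Jordan form
J =
  [-2,  1,  0]
  [ 0, -2,  1]
  [ 0,  0, -2]
(up to reordering of blocks).

Per-block formulas:
  For a 3×3 Jordan block J_3(-2): exp(t · J_3(-2)) = e^(-2t)·(I + t·N + (t^2/2)·N^2), where N is the 3×3 nilpotent shift.

After assembling e^{tJ} and conjugating by P, we get:

e^{tA} =
  [-t^2*exp(-2*t)/2 + t*exp(-2*t) + exp(-2*t), t*exp(-2*t), t^2*exp(-2*t)/2]
  [t^2*exp(-2*t)/2 - 2*t*exp(-2*t), -t*exp(-2*t) + exp(-2*t), -t^2*exp(-2*t)/2 + t*exp(-2*t)]
  [-t^2*exp(-2*t)/2 + t*exp(-2*t), t*exp(-2*t), t^2*exp(-2*t)/2 + exp(-2*t)]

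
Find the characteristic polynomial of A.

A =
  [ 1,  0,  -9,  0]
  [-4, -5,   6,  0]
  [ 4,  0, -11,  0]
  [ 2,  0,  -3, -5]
x^4 + 20*x^3 + 150*x^2 + 500*x + 625

Expanding det(x·I − A) (e.g. by cofactor expansion or by noting that A is similar to its Jordan form J, which has the same characteristic polynomial as A) gives
  χ_A(x) = x^4 + 20*x^3 + 150*x^2 + 500*x + 625
which factors as (x + 5)^4. The eigenvalues (with algebraic multiplicities) are λ = -5 with multiplicity 4.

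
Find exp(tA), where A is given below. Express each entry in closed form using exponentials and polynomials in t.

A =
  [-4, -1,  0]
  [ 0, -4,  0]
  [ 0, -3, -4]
e^{tA} =
  [exp(-4*t), -t*exp(-4*t), 0]
  [0, exp(-4*t), 0]
  [0, -3*t*exp(-4*t), exp(-4*t)]

Strategy: write A = P · J · P⁻¹ where J is a Jordan canonical form, so e^{tA} = P · e^{tJ} · P⁻¹, and e^{tJ} can be computed block-by-block.

A has Jordan form
J =
  [-4,  1,  0]
  [ 0, -4,  0]
  [ 0,  0, -4]
(up to reordering of blocks).

Per-block formulas:
  For a 2×2 Jordan block J_2(-4): exp(t · J_2(-4)) = e^(-4t)·(I + t·N), where N is the 2×2 nilpotent shift.
  For a 1×1 block at λ = -4: exp(t · [-4]) = [e^(-4t)].

After assembling e^{tJ} and conjugating by P, we get:

e^{tA} =
  [exp(-4*t), -t*exp(-4*t), 0]
  [0, exp(-4*t), 0]
  [0, -3*t*exp(-4*t), exp(-4*t)]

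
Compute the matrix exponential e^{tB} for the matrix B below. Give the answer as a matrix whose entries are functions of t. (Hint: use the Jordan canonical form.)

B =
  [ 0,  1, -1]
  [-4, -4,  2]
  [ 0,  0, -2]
e^{tB} =
  [2*t*exp(-2*t) + exp(-2*t), t*exp(-2*t), -t*exp(-2*t)]
  [-4*t*exp(-2*t), -2*t*exp(-2*t) + exp(-2*t), 2*t*exp(-2*t)]
  [0, 0, exp(-2*t)]

Strategy: write B = P · J · P⁻¹ where J is a Jordan canonical form, so e^{tB} = P · e^{tJ} · P⁻¹, and e^{tJ} can be computed block-by-block.

B has Jordan form
J =
  [-2,  1,  0]
  [ 0, -2,  0]
  [ 0,  0, -2]
(up to reordering of blocks).

Per-block formulas:
  For a 2×2 Jordan block J_2(-2): exp(t · J_2(-2)) = e^(-2t)·(I + t·N), where N is the 2×2 nilpotent shift.
  For a 1×1 block at λ = -2: exp(t · [-2]) = [e^(-2t)].

After assembling e^{tJ} and conjugating by P, we get:

e^{tB} =
  [2*t*exp(-2*t) + exp(-2*t), t*exp(-2*t), -t*exp(-2*t)]
  [-4*t*exp(-2*t), -2*t*exp(-2*t) + exp(-2*t), 2*t*exp(-2*t)]
  [0, 0, exp(-2*t)]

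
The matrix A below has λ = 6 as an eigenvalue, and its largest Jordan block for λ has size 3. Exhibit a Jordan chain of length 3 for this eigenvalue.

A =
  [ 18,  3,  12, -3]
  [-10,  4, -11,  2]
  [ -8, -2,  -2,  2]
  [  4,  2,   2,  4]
A Jordan chain for λ = 6 of length 3:
v_1 = (6, -4, -4, 4)ᵀ
v_2 = (12, -10, -8, 4)ᵀ
v_3 = (1, 0, 0, 0)ᵀ

Let N = A − (6)·I. We want v_3 with N^3 v_3 = 0 but N^2 v_3 ≠ 0; then v_{j-1} := N · v_j for j = 3, …, 2.

Pick v_3 = (1, 0, 0, 0)ᵀ.
Then v_2 = N · v_3 = (12, -10, -8, 4)ᵀ.
Then v_1 = N · v_2 = (6, -4, -4, 4)ᵀ.

Sanity check: (A − (6)·I) v_1 = (0, 0, 0, 0)ᵀ = 0. ✓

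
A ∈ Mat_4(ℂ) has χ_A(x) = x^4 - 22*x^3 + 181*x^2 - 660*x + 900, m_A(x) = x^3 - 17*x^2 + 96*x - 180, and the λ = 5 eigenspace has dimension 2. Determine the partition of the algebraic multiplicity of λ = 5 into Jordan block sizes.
Block sizes for λ = 5: [1, 1]

Step 1 — from the characteristic polynomial, algebraic multiplicity of λ = 5 is 2. From dim ker(A − (5)·I) = 2, there are exactly 2 Jordan blocks for λ = 5.
Step 2 — from the minimal polynomial, the factor (x − 5) tells us the largest block for λ = 5 has size 1.
Step 3 — with total size 2, 2 blocks, and largest block 1, the block sizes (in nonincreasing order) are [1, 1].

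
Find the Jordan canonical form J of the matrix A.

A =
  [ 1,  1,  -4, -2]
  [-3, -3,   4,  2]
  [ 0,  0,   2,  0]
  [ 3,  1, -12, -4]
J_2(-2) ⊕ J_1(-2) ⊕ J_1(2)

The characteristic polynomial is
  det(x·I − A) = x^4 + 4*x^3 - 16*x - 16 = (x - 2)*(x + 2)^3

Eigenvalues and multiplicities (the geometric multiplicity of λ is n − rank(A − λI), which equals the number of Jordan blocks for λ):
  λ = -2: algebraic multiplicity = 3, geometric multiplicity = 2
  λ = 2: algebraic multiplicity = 1, geometric multiplicity = 1

Determining the block sizes for each eigenvalue:
  λ = -2: 2 blocks summing to 3 forces exactly one block of size 2 and the rest size 1 → block sizes [2, 1]
  λ = 2: one block (gm = 1), so the single block has size am = 1 → block sizes [1]

Assembling the blocks gives a Jordan form
J =
  [-2,  1,  0, 0]
  [ 0, -2,  0, 0]
  [ 0,  0, -2, 0]
  [ 0,  0,  0, 2]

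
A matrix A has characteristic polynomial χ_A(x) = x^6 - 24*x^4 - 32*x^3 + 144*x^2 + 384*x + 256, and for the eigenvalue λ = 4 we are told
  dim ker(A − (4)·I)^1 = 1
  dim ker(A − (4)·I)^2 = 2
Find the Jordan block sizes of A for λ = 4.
Block sizes for λ = 4: [2]

From the dimensions of kernels of powers, the number of Jordan blocks of size at least j is d_j − d_{j−1} where d_j = dim ker(N^j) (with d_0 = 0). Computing the differences gives [1, 1].
The number of blocks of size exactly k is (#blocks of size ≥ k) − (#blocks of size ≥ k + 1), so the partition is: 1 block(s) of size 2.
In nonincreasing order the block sizes are [2].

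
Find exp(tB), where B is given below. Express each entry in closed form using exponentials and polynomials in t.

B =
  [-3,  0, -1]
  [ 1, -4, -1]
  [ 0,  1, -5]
e^{tB} =
  [t^2*exp(-4*t)/2 + t*exp(-4*t) + exp(-4*t), -t^2*exp(-4*t)/2, -t*exp(-4*t)]
  [t^2*exp(-4*t)/2 + t*exp(-4*t), -t^2*exp(-4*t)/2 + exp(-4*t), -t*exp(-4*t)]
  [t^2*exp(-4*t)/2, -t^2*exp(-4*t)/2 + t*exp(-4*t), -t*exp(-4*t) + exp(-4*t)]

Strategy: write B = P · J · P⁻¹ where J is a Jordan canonical form, so e^{tB} = P · e^{tJ} · P⁻¹, and e^{tJ} can be computed block-by-block.

B has Jordan form
J =
  [-4,  1,  0]
  [ 0, -4,  1]
  [ 0,  0, -4]
(up to reordering of blocks).

Per-block formulas:
  For a 3×3 Jordan block J_3(-4): exp(t · J_3(-4)) = e^(-4t)·(I + t·N + (t^2/2)·N^2), where N is the 3×3 nilpotent shift.

After assembling e^{tJ} and conjugating by P, we get:

e^{tB} =
  [t^2*exp(-4*t)/2 + t*exp(-4*t) + exp(-4*t), -t^2*exp(-4*t)/2, -t*exp(-4*t)]
  [t^2*exp(-4*t)/2 + t*exp(-4*t), -t^2*exp(-4*t)/2 + exp(-4*t), -t*exp(-4*t)]
  [t^2*exp(-4*t)/2, -t^2*exp(-4*t)/2 + t*exp(-4*t), -t*exp(-4*t) + exp(-4*t)]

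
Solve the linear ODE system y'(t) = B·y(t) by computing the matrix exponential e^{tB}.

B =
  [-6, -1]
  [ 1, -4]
e^{tB} =
  [-t*exp(-5*t) + exp(-5*t), -t*exp(-5*t)]
  [t*exp(-5*t), t*exp(-5*t) + exp(-5*t)]

Strategy: write B = P · J · P⁻¹ where J is a Jordan canonical form, so e^{tB} = P · e^{tJ} · P⁻¹, and e^{tJ} can be computed block-by-block.

B has Jordan form
J =
  [-5,  1]
  [ 0, -5]
(up to reordering of blocks).

Per-block formulas:
  For a 2×2 Jordan block J_2(-5): exp(t · J_2(-5)) = e^(-5t)·(I + t·N), where N is the 2×2 nilpotent shift.

After assembling e^{tJ} and conjugating by P, we get:

e^{tB} =
  [-t*exp(-5*t) + exp(-5*t), -t*exp(-5*t)]
  [t*exp(-5*t), t*exp(-5*t) + exp(-5*t)]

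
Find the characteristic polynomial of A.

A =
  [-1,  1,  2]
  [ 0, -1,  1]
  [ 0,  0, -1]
x^3 + 3*x^2 + 3*x + 1

Expanding det(x·I − A) (e.g. by cofactor expansion or by noting that A is similar to its Jordan form J, which has the same characteristic polynomial as A) gives
  χ_A(x) = x^3 + 3*x^2 + 3*x + 1
which factors as (x + 1)^3. The eigenvalues (with algebraic multiplicities) are λ = -1 with multiplicity 3.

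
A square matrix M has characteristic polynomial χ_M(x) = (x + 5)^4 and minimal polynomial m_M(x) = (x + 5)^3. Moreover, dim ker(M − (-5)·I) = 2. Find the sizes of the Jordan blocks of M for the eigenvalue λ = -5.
Block sizes for λ = -5: [3, 1]

Step 1 — from the characteristic polynomial, algebraic multiplicity of λ = -5 is 4. From dim ker(M − (-5)·I) = 2, there are exactly 2 Jordan blocks for λ = -5.
Step 2 — from the minimal polynomial, the factor (x + 5)^3 tells us the largest block for λ = -5 has size 3.
Step 3 — with total size 4, 2 blocks, and largest block 3, the block sizes (in nonincreasing order) are [3, 1].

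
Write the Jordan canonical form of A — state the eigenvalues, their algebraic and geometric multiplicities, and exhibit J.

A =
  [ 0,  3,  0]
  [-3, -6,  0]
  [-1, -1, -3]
J_2(-3) ⊕ J_1(-3)

The characteristic polynomial is
  det(x·I − A) = x^3 + 9*x^2 + 27*x + 27 = (x + 3)^3

Eigenvalues and multiplicities (the geometric multiplicity of λ is n − rank(A − λI), which equals the number of Jordan blocks for λ):
  λ = -3: algebraic multiplicity = 3, geometric multiplicity = 2

Determining the block sizes for each eigenvalue:
  λ = -3: 2 blocks summing to 3 forces exactly one block of size 2 and the rest size 1 → block sizes [2, 1]

Assembling the blocks gives a Jordan form
J =
  [-3,  1,  0]
  [ 0, -3,  0]
  [ 0,  0, -3]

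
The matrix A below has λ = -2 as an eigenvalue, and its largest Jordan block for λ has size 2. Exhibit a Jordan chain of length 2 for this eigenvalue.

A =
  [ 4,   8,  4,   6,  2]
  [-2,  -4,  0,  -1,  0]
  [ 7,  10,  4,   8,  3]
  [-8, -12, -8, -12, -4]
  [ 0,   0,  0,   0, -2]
A Jordan chain for λ = -2 of length 2:
v_1 = (6, -2, 7, -8, 0)ᵀ
v_2 = (1, 0, 0, 0, 0)ᵀ

Let N = A − (-2)·I. We want v_2 with N^2 v_2 = 0 but N^1 v_2 ≠ 0; then v_{j-1} := N · v_j for j = 2, …, 2.

Pick v_2 = (1, 0, 0, 0, 0)ᵀ.
Then v_1 = N · v_2 = (6, -2, 7, -8, 0)ᵀ.

Sanity check: (A − (-2)·I) v_1 = (0, 0, 0, 0, 0)ᵀ = 0. ✓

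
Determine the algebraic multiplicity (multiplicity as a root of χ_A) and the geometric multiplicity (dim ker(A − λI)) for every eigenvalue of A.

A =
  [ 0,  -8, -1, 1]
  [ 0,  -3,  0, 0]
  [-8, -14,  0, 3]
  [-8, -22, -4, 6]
λ = -3: alg = 1, geom = 1; λ = 2: alg = 3, geom = 1

Step 1 — factor the characteristic polynomial to read off the algebraic multiplicities:
  χ_A(x) = (x - 2)^3*(x + 3)

Step 2 — compute geometric multiplicities via the rank-nullity identity g(λ) = n − rank(A − λI):
  rank(A − (-3)·I) = 3, so dim ker(A − (-3)·I) = n − 3 = 1
  rank(A − (2)·I) = 3, so dim ker(A − (2)·I) = n − 3 = 1

Summary:
  λ = -3: algebraic multiplicity = 1, geometric multiplicity = 1
  λ = 2: algebraic multiplicity = 3, geometric multiplicity = 1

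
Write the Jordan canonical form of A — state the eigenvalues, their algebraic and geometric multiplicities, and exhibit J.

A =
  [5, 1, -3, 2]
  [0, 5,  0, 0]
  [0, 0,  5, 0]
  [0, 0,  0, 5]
J_2(5) ⊕ J_1(5) ⊕ J_1(5)

The characteristic polynomial is
  det(x·I − A) = x^4 - 20*x^3 + 150*x^2 - 500*x + 625 = (x - 5)^4

Eigenvalues and multiplicities (the geometric multiplicity of λ is n − rank(A − λI), which equals the number of Jordan blocks for λ):
  λ = 5: algebraic multiplicity = 4, geometric multiplicity = 3

Determining the block sizes for each eigenvalue:
  λ = 5: 3 blocks summing to 4 forces exactly one block of size 2 and the rest size 1 → block sizes [2, 1, 1]

Assembling the blocks gives a Jordan form
J =
  [5, 1, 0, 0]
  [0, 5, 0, 0]
  [0, 0, 5, 0]
  [0, 0, 0, 5]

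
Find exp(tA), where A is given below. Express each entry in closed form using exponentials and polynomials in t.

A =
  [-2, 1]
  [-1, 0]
e^{tA} =
  [-t*exp(-t) + exp(-t), t*exp(-t)]
  [-t*exp(-t), t*exp(-t) + exp(-t)]

Strategy: write A = P · J · P⁻¹ where J is a Jordan canonical form, so e^{tA} = P · e^{tJ} · P⁻¹, and e^{tJ} can be computed block-by-block.

A has Jordan form
J =
  [-1,  1]
  [ 0, -1]
(up to reordering of blocks).

Per-block formulas:
  For a 2×2 Jordan block J_2(-1): exp(t · J_2(-1)) = e^(-1t)·(I + t·N), where N is the 2×2 nilpotent shift.

After assembling e^{tJ} and conjugating by P, we get:

e^{tA} =
  [-t*exp(-t) + exp(-t), t*exp(-t)]
  [-t*exp(-t), t*exp(-t) + exp(-t)]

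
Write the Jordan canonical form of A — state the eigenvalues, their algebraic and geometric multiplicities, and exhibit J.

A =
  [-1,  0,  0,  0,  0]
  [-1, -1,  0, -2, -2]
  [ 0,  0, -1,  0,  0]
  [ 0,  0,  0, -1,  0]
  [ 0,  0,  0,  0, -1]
J_2(-1) ⊕ J_1(-1) ⊕ J_1(-1) ⊕ J_1(-1)

The characteristic polynomial is
  det(x·I − A) = x^5 + 5*x^4 + 10*x^3 + 10*x^2 + 5*x + 1 = (x + 1)^5

Eigenvalues and multiplicities (the geometric multiplicity of λ is n − rank(A − λI), which equals the number of Jordan blocks for λ):
  λ = -1: algebraic multiplicity = 5, geometric multiplicity = 4

Determining the block sizes for each eigenvalue:
  λ = -1: 4 blocks summing to 5 forces exactly one block of size 2 and the rest size 1 → block sizes [2, 1, 1, 1]

Assembling the blocks gives a Jordan form
J =
  [-1,  1,  0,  0,  0]
  [ 0, -1,  0,  0,  0]
  [ 0,  0, -1,  0,  0]
  [ 0,  0,  0, -1,  0]
  [ 0,  0,  0,  0, -1]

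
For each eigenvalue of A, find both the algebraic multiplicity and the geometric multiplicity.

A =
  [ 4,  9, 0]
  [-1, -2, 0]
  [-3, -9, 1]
λ = 1: alg = 3, geom = 2

Step 1 — factor the characteristic polynomial to read off the algebraic multiplicities:
  χ_A(x) = (x - 1)^3

Step 2 — compute geometric multiplicities via the rank-nullity identity g(λ) = n − rank(A − λI):
  rank(A − (1)·I) = 1, so dim ker(A − (1)·I) = n − 1 = 2

Summary:
  λ = 1: algebraic multiplicity = 3, geometric multiplicity = 2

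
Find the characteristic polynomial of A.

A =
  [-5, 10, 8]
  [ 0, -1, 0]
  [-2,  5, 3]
x^3 + 3*x^2 + 3*x + 1

Expanding det(x·I − A) (e.g. by cofactor expansion or by noting that A is similar to its Jordan form J, which has the same characteristic polynomial as A) gives
  χ_A(x) = x^3 + 3*x^2 + 3*x + 1
which factors as (x + 1)^3. The eigenvalues (with algebraic multiplicities) are λ = -1 with multiplicity 3.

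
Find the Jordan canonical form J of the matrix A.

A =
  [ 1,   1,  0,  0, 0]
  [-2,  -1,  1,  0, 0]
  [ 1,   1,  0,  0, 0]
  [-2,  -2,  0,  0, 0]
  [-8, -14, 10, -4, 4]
J_3(0) ⊕ J_1(0) ⊕ J_1(4)

The characteristic polynomial is
  det(x·I − A) = x^5 - 4*x^4 = x^4*(x - 4)

Eigenvalues and multiplicities (the geometric multiplicity of λ is n − rank(A − λI), which equals the number of Jordan blocks for λ):
  λ = 0: algebraic multiplicity = 4, geometric multiplicity = 2
  λ = 4: algebraic multiplicity = 1, geometric multiplicity = 1

Determining the block sizes for each eigenvalue:
  λ = 0: with am = 4 and gm = 2, the partition is not yet determined (e.g. several partitions of 4 into 2 parts exist). Let N = A − (0)·I. Computing rank(N^1) = 3, rank(N^2) = 2, rank(N^3) = 1; the number of blocks of size ≥ j is rank(N^{j−1}) − rank(N^j), giving [2, 1, 1]. So we have 1 block(s) of size 3, 1 block(s) of size 1 → block sizes [3, 1]
  λ = 4: one block (gm = 1), so the single block has size am = 1 → block sizes [1]

Assembling the blocks gives a Jordan form
J =
  [0, 1, 0, 0, 0]
  [0, 0, 1, 0, 0]
  [0, 0, 0, 0, 0]
  [0, 0, 0, 0, 0]
  [0, 0, 0, 0, 4]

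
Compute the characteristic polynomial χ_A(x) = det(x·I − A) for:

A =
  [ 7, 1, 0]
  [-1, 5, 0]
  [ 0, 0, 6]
x^3 - 18*x^2 + 108*x - 216

Expanding det(x·I − A) (e.g. by cofactor expansion or by noting that A is similar to its Jordan form J, which has the same characteristic polynomial as A) gives
  χ_A(x) = x^3 - 18*x^2 + 108*x - 216
which factors as (x - 6)^3. The eigenvalues (with algebraic multiplicities) are λ = 6 with multiplicity 3.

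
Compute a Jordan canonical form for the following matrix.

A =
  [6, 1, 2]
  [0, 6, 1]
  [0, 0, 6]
J_3(6)

The characteristic polynomial is
  det(x·I − A) = x^3 - 18*x^2 + 108*x - 216 = (x - 6)^3

Eigenvalues and multiplicities (the geometric multiplicity of λ is n − rank(A − λI), which equals the number of Jordan blocks for λ):
  λ = 6: algebraic multiplicity = 3, geometric multiplicity = 1

Determining the block sizes for each eigenvalue:
  λ = 6: one block (gm = 1), so the single block has size am = 3 → block sizes [3]

Assembling the blocks gives a Jordan form
J =
  [6, 1, 0]
  [0, 6, 1]
  [0, 0, 6]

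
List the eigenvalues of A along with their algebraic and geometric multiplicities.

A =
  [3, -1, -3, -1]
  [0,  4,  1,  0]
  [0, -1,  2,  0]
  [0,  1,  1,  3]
λ = 3: alg = 4, geom = 2

Step 1 — factor the characteristic polynomial to read off the algebraic multiplicities:
  χ_A(x) = (x - 3)^4

Step 2 — compute geometric multiplicities via the rank-nullity identity g(λ) = n − rank(A − λI):
  rank(A − (3)·I) = 2, so dim ker(A − (3)·I) = n − 2 = 2

Summary:
  λ = 3: algebraic multiplicity = 4, geometric multiplicity = 2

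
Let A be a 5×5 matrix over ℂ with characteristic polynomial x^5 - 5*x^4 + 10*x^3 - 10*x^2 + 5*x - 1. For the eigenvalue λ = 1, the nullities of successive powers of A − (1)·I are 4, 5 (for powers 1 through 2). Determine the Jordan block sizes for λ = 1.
Block sizes for λ = 1: [2, 1, 1, 1]

From the dimensions of kernels of powers, the number of Jordan blocks of size at least j is d_j − d_{j−1} where d_j = dim ker(N^j) (with d_0 = 0). Computing the differences gives [4, 1].
The number of blocks of size exactly k is (#blocks of size ≥ k) − (#blocks of size ≥ k + 1), so the partition is: 3 block(s) of size 1, 1 block(s) of size 2.
In nonincreasing order the block sizes are [2, 1, 1, 1].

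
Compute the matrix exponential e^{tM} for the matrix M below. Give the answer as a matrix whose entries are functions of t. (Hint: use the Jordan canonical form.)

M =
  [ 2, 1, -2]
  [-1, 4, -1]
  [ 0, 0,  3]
e^{tM} =
  [-t*exp(3*t) + exp(3*t), t*exp(3*t), t^2*exp(3*t)/2 - 2*t*exp(3*t)]
  [-t*exp(3*t), t*exp(3*t) + exp(3*t), t^2*exp(3*t)/2 - t*exp(3*t)]
  [0, 0, exp(3*t)]

Strategy: write M = P · J · P⁻¹ where J is a Jordan canonical form, so e^{tM} = P · e^{tJ} · P⁻¹, and e^{tJ} can be computed block-by-block.

M has Jordan form
J =
  [3, 1, 0]
  [0, 3, 1]
  [0, 0, 3]
(up to reordering of blocks).

Per-block formulas:
  For a 3×3 Jordan block J_3(3): exp(t · J_3(3)) = e^(3t)·(I + t·N + (t^2/2)·N^2), where N is the 3×3 nilpotent shift.

After assembling e^{tJ} and conjugating by P, we get:

e^{tM} =
  [-t*exp(3*t) + exp(3*t), t*exp(3*t), t^2*exp(3*t)/2 - 2*t*exp(3*t)]
  [-t*exp(3*t), t*exp(3*t) + exp(3*t), t^2*exp(3*t)/2 - t*exp(3*t)]
  [0, 0, exp(3*t)]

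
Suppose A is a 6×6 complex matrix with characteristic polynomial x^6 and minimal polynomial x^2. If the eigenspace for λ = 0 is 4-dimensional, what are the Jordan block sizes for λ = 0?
Block sizes for λ = 0: [2, 2, 1, 1]

Step 1 — from the characteristic polynomial, algebraic multiplicity of λ = 0 is 6. From dim ker(A − (0)·I) = 4, there are exactly 4 Jordan blocks for λ = 0.
Step 2 — from the minimal polynomial, the factor (x − 0)^2 tells us the largest block for λ = 0 has size 2.
Step 3 — with total size 6, 4 blocks, and largest block 2, the block sizes (in nonincreasing order) are [2, 2, 1, 1].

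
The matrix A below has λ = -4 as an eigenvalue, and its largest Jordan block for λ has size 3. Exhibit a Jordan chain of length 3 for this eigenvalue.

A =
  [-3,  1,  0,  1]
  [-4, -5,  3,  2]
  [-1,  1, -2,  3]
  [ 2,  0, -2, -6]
A Jordan chain for λ = -4 of length 3:
v_1 = (-1, 1, -1, 0)ᵀ
v_2 = (1, -4, -1, 2)ᵀ
v_3 = (1, 0, 0, 0)ᵀ

Let N = A − (-4)·I. We want v_3 with N^3 v_3 = 0 but N^2 v_3 ≠ 0; then v_{j-1} := N · v_j for j = 3, …, 2.

Pick v_3 = (1, 0, 0, 0)ᵀ.
Then v_2 = N · v_3 = (1, -4, -1, 2)ᵀ.
Then v_1 = N · v_2 = (-1, 1, -1, 0)ᵀ.

Sanity check: (A − (-4)·I) v_1 = (0, 0, 0, 0)ᵀ = 0. ✓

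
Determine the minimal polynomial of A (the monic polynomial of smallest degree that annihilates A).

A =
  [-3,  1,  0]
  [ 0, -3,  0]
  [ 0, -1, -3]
x^2 + 6*x + 9

The characteristic polynomial is χ_A(x) = (x + 3)^3, so the eigenvalues are known. The minimal polynomial is
  m_A(x) = Π_λ (x − λ)^{k_λ}
where k_λ is the size of the *largest* Jordan block for λ (equivalently, the smallest k with (A − λI)^k v = 0 for every generalised eigenvector v of λ).

  λ = -3: largest Jordan block has size 2, contributing (x + 3)^2

So m_A(x) = (x + 3)^2 = x^2 + 6*x + 9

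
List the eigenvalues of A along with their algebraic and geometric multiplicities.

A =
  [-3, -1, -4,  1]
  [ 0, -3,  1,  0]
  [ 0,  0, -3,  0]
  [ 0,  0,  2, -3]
λ = -3: alg = 4, geom = 2

Step 1 — factor the characteristic polynomial to read off the algebraic multiplicities:
  χ_A(x) = (x + 3)^4

Step 2 — compute geometric multiplicities via the rank-nullity identity g(λ) = n − rank(A − λI):
  rank(A − (-3)·I) = 2, so dim ker(A − (-3)·I) = n − 2 = 2

Summary:
  λ = -3: algebraic multiplicity = 4, geometric multiplicity = 2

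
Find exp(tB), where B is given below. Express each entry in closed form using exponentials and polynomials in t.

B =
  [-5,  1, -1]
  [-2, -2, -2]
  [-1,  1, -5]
e^{tB} =
  [-t*exp(-4*t) + exp(-4*t), t*exp(-4*t), -t*exp(-4*t)]
  [-2*t*exp(-4*t), 2*t*exp(-4*t) + exp(-4*t), -2*t*exp(-4*t)]
  [-t*exp(-4*t), t*exp(-4*t), -t*exp(-4*t) + exp(-4*t)]

Strategy: write B = P · J · P⁻¹ where J is a Jordan canonical form, so e^{tB} = P · e^{tJ} · P⁻¹, and e^{tJ} can be computed block-by-block.

B has Jordan form
J =
  [-4,  1,  0]
  [ 0, -4,  0]
  [ 0,  0, -4]
(up to reordering of blocks).

Per-block formulas:
  For a 1×1 block at λ = -4: exp(t · [-4]) = [e^(-4t)].
  For a 2×2 Jordan block J_2(-4): exp(t · J_2(-4)) = e^(-4t)·(I + t·N), where N is the 2×2 nilpotent shift.

After assembling e^{tJ} and conjugating by P, we get:

e^{tB} =
  [-t*exp(-4*t) + exp(-4*t), t*exp(-4*t), -t*exp(-4*t)]
  [-2*t*exp(-4*t), 2*t*exp(-4*t) + exp(-4*t), -2*t*exp(-4*t)]
  [-t*exp(-4*t), t*exp(-4*t), -t*exp(-4*t) + exp(-4*t)]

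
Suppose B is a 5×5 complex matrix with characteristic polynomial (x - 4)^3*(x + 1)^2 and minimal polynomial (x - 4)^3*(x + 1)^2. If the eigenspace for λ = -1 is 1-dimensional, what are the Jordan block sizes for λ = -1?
Block sizes for λ = -1: [2]

Step 1 — from the characteristic polynomial, algebraic multiplicity of λ = -1 is 2. From dim ker(B − (-1)·I) = 1, there are exactly 1 Jordan blocks for λ = -1.
Step 2 — from the minimal polynomial, the factor (x + 1)^2 tells us the largest block for λ = -1 has size 2.
Step 3 — with total size 2, 1 blocks, and largest block 2, the block sizes (in nonincreasing order) are [2].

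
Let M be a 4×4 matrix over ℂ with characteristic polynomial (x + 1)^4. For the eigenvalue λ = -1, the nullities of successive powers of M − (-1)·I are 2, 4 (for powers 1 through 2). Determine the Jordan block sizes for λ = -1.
Block sizes for λ = -1: [2, 2]

From the dimensions of kernels of powers, the number of Jordan blocks of size at least j is d_j − d_{j−1} where d_j = dim ker(N^j) (with d_0 = 0). Computing the differences gives [2, 2].
The number of blocks of size exactly k is (#blocks of size ≥ k) − (#blocks of size ≥ k + 1), so the partition is: 2 block(s) of size 2.
In nonincreasing order the block sizes are [2, 2].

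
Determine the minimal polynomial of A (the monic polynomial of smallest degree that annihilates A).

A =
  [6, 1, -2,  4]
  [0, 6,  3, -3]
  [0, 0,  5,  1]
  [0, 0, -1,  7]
x^3 - 18*x^2 + 108*x - 216

The characteristic polynomial is χ_A(x) = (x - 6)^4, so the eigenvalues are known. The minimal polynomial is
  m_A(x) = Π_λ (x − λ)^{k_λ}
where k_λ is the size of the *largest* Jordan block for λ (equivalently, the smallest k with (A − λI)^k v = 0 for every generalised eigenvector v of λ).

  λ = 6: largest Jordan block has size 3, contributing (x − 6)^3

So m_A(x) = (x - 6)^3 = x^3 - 18*x^2 + 108*x - 216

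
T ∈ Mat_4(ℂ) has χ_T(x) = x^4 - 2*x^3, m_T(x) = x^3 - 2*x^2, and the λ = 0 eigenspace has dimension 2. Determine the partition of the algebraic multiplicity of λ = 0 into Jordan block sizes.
Block sizes for λ = 0: [2, 1]

Step 1 — from the characteristic polynomial, algebraic multiplicity of λ = 0 is 3. From dim ker(T − (0)·I) = 2, there are exactly 2 Jordan blocks for λ = 0.
Step 2 — from the minimal polynomial, the factor (x − 0)^2 tells us the largest block for λ = 0 has size 2.
Step 3 — with total size 3, 2 blocks, and largest block 2, the block sizes (in nonincreasing order) are [2, 1].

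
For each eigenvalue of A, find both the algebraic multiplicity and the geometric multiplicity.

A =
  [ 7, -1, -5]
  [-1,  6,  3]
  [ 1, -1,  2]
λ = 5: alg = 3, geom = 1

Step 1 — factor the characteristic polynomial to read off the algebraic multiplicities:
  χ_A(x) = (x - 5)^3

Step 2 — compute geometric multiplicities via the rank-nullity identity g(λ) = n − rank(A − λI):
  rank(A − (5)·I) = 2, so dim ker(A − (5)·I) = n − 2 = 1

Summary:
  λ = 5: algebraic multiplicity = 3, geometric multiplicity = 1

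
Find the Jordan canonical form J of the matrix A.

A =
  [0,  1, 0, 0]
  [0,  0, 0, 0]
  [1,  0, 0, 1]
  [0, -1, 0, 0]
J_2(0) ⊕ J_2(0)

The characteristic polynomial is
  det(x·I − A) = x^4

Eigenvalues and multiplicities (the geometric multiplicity of λ is n − rank(A − λI), which equals the number of Jordan blocks for λ):
  λ = 0: algebraic multiplicity = 4, geometric multiplicity = 2

Determining the block sizes for each eigenvalue:
  λ = 0: with am = 4 and gm = 2, the partition is not yet determined (e.g. several partitions of 4 into 2 parts exist). Let N = A − (0)·I. Computing rank(N^1) = 2, rank(N^2) = 0; the number of blocks of size ≥ j is rank(N^{j−1}) − rank(N^j), giving [2, 2]. So we have 2 block(s) of size 2 → block sizes [2, 2]

Assembling the blocks gives a Jordan form
J =
  [0, 1, 0, 0]
  [0, 0, 0, 0]
  [0, 0, 0, 1]
  [0, 0, 0, 0]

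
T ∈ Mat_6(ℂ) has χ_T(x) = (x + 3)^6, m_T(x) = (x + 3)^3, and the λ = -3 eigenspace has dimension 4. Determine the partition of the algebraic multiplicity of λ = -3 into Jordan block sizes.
Block sizes for λ = -3: [3, 1, 1, 1]

Step 1 — from the characteristic polynomial, algebraic multiplicity of λ = -3 is 6. From dim ker(T − (-3)·I) = 4, there are exactly 4 Jordan blocks for λ = -3.
Step 2 — from the minimal polynomial, the factor (x + 3)^3 tells us the largest block for λ = -3 has size 3.
Step 3 — with total size 6, 4 blocks, and largest block 3, the block sizes (in nonincreasing order) are [3, 1, 1, 1].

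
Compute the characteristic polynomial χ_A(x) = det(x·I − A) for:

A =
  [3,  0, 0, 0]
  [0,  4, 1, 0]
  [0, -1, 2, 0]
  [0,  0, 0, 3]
x^4 - 12*x^3 + 54*x^2 - 108*x + 81

Expanding det(x·I − A) (e.g. by cofactor expansion or by noting that A is similar to its Jordan form J, which has the same characteristic polynomial as A) gives
  χ_A(x) = x^4 - 12*x^3 + 54*x^2 - 108*x + 81
which factors as (x - 3)^4. The eigenvalues (with algebraic multiplicities) are λ = 3 with multiplicity 4.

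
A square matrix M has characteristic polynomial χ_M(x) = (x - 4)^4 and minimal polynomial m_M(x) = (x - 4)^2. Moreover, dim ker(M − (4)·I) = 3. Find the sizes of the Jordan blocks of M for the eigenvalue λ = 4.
Block sizes for λ = 4: [2, 1, 1]

Step 1 — from the characteristic polynomial, algebraic multiplicity of λ = 4 is 4. From dim ker(M − (4)·I) = 3, there are exactly 3 Jordan blocks for λ = 4.
Step 2 — from the minimal polynomial, the factor (x − 4)^2 tells us the largest block for λ = 4 has size 2.
Step 3 — with total size 4, 3 blocks, and largest block 2, the block sizes (in nonincreasing order) are [2, 1, 1].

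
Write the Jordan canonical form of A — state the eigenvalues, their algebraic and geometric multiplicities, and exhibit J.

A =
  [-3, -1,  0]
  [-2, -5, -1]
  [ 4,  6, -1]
J_3(-3)

The characteristic polynomial is
  det(x·I − A) = x^3 + 9*x^2 + 27*x + 27 = (x + 3)^3

Eigenvalues and multiplicities (the geometric multiplicity of λ is n − rank(A − λI), which equals the number of Jordan blocks for λ):
  λ = -3: algebraic multiplicity = 3, geometric multiplicity = 1

Determining the block sizes for each eigenvalue:
  λ = -3: one block (gm = 1), so the single block has size am = 3 → block sizes [3]

Assembling the blocks gives a Jordan form
J =
  [-3,  1,  0]
  [ 0, -3,  1]
  [ 0,  0, -3]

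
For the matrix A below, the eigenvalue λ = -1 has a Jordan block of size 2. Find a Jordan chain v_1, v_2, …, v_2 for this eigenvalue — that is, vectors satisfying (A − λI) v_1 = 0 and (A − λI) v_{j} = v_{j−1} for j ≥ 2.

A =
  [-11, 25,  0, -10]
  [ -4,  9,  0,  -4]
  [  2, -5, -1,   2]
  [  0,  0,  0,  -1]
A Jordan chain for λ = -1 of length 2:
v_1 = (-10, -4, 2, 0)ᵀ
v_2 = (1, 0, 0, 0)ᵀ

Let N = A − (-1)·I. We want v_2 with N^2 v_2 = 0 but N^1 v_2 ≠ 0; then v_{j-1} := N · v_j for j = 2, …, 2.

Pick v_2 = (1, 0, 0, 0)ᵀ.
Then v_1 = N · v_2 = (-10, -4, 2, 0)ᵀ.

Sanity check: (A − (-1)·I) v_1 = (0, 0, 0, 0)ᵀ = 0. ✓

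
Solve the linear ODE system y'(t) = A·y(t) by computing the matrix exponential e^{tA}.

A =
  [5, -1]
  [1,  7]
e^{tA} =
  [-t*exp(6*t) + exp(6*t), -t*exp(6*t)]
  [t*exp(6*t), t*exp(6*t) + exp(6*t)]

Strategy: write A = P · J · P⁻¹ where J is a Jordan canonical form, so e^{tA} = P · e^{tJ} · P⁻¹, and e^{tJ} can be computed block-by-block.

A has Jordan form
J =
  [6, 1]
  [0, 6]
(up to reordering of blocks).

Per-block formulas:
  For a 2×2 Jordan block J_2(6): exp(t · J_2(6)) = e^(6t)·(I + t·N), where N is the 2×2 nilpotent shift.

After assembling e^{tJ} and conjugating by P, we get:

e^{tA} =
  [-t*exp(6*t) + exp(6*t), -t*exp(6*t)]
  [t*exp(6*t), t*exp(6*t) + exp(6*t)]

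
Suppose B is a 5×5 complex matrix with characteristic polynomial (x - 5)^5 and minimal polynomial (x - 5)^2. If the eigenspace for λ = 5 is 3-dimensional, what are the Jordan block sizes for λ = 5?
Block sizes for λ = 5: [2, 2, 1]

Step 1 — from the characteristic polynomial, algebraic multiplicity of λ = 5 is 5. From dim ker(B − (5)·I) = 3, there are exactly 3 Jordan blocks for λ = 5.
Step 2 — from the minimal polynomial, the factor (x − 5)^2 tells us the largest block for λ = 5 has size 2.
Step 3 — with total size 5, 3 blocks, and largest block 2, the block sizes (in nonincreasing order) are [2, 2, 1].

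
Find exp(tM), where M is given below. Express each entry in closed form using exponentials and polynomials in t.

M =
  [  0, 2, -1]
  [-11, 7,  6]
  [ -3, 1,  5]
e^{tM} =
  [-3*t^2*exp(4*t)/2 - 4*t*exp(4*t) + exp(4*t), -3*t^2*exp(4*t)/2 + 2*t*exp(4*t), 15*t^2*exp(4*t)/2 - t*exp(4*t)]
  [-7*t^2*exp(4*t)/2 - 11*t*exp(4*t), -7*t^2*exp(4*t)/2 + 3*t*exp(4*t) + exp(4*t), 35*t^2*exp(4*t)/2 + 6*t*exp(4*t)]
  [-t^2*exp(4*t) - 3*t*exp(4*t), -t^2*exp(4*t) + t*exp(4*t), 5*t^2*exp(4*t) + t*exp(4*t) + exp(4*t)]

Strategy: write M = P · J · P⁻¹ where J is a Jordan canonical form, so e^{tM} = P · e^{tJ} · P⁻¹, and e^{tJ} can be computed block-by-block.

M has Jordan form
J =
  [4, 1, 0]
  [0, 4, 1]
  [0, 0, 4]
(up to reordering of blocks).

Per-block formulas:
  For a 3×3 Jordan block J_3(4): exp(t · J_3(4)) = e^(4t)·(I + t·N + (t^2/2)·N^2), where N is the 3×3 nilpotent shift.

After assembling e^{tJ} and conjugating by P, we get:

e^{tM} =
  [-3*t^2*exp(4*t)/2 - 4*t*exp(4*t) + exp(4*t), -3*t^2*exp(4*t)/2 + 2*t*exp(4*t), 15*t^2*exp(4*t)/2 - t*exp(4*t)]
  [-7*t^2*exp(4*t)/2 - 11*t*exp(4*t), -7*t^2*exp(4*t)/2 + 3*t*exp(4*t) + exp(4*t), 35*t^2*exp(4*t)/2 + 6*t*exp(4*t)]
  [-t^2*exp(4*t) - 3*t*exp(4*t), -t^2*exp(4*t) + t*exp(4*t), 5*t^2*exp(4*t) + t*exp(4*t) + exp(4*t)]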